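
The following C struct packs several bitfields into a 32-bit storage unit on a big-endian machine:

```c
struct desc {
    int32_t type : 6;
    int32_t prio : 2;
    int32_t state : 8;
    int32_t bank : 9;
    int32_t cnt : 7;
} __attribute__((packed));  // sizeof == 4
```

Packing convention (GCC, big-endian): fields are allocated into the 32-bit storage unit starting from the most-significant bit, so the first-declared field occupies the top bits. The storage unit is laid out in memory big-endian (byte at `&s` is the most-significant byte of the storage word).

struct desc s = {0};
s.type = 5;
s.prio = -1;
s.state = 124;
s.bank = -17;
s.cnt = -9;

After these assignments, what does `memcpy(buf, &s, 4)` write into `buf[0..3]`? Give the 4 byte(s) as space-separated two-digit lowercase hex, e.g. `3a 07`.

type (6b) val=5 bits=0x5 at bit 26: 0x14000000
prio (2b) val=-1 bits=0x3 at bit 24: 0x17000000
state (8b) val=124 bits=0x7c at bit 16: 0x177c0000
bank (9b) val=-17 bits=0x1ef at bit 7: 0x177cf780
cnt (7b) val=-9 bits=0x77 at bit 0: 0x177cf7f7
word = 0x177cf7f7 → big-endian bytes:
  [0]=0x17  [1]=0x7c  [2]=0xf7  [3]=0xf7

17 7c f7 f7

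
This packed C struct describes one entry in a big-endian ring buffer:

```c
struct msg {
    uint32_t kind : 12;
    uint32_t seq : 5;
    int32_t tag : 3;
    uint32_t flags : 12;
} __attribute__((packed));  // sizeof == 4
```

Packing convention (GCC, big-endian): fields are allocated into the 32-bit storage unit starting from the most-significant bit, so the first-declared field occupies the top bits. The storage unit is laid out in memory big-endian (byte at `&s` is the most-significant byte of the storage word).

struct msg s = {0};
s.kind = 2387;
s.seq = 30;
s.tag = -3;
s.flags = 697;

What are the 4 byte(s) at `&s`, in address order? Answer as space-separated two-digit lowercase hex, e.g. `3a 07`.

95 3f 52 b9

[20+:12] kind=2387 & 0xfff = 0x953; word=0x95300000
[15+:5] seq=30 & 0x1f = 0x1e; word=0x953f0000
[12+:3] tag=-3 & 0x7 = 0x5; word=0x953f5000
[0+:12] flags=697 & 0xfff = 0x2b9; word=0x953f52b9
word = 0x953f52b9 → big-endian bytes:
  [0]=0x95  [1]=0x3f  [2]=0x52  [3]=0xb9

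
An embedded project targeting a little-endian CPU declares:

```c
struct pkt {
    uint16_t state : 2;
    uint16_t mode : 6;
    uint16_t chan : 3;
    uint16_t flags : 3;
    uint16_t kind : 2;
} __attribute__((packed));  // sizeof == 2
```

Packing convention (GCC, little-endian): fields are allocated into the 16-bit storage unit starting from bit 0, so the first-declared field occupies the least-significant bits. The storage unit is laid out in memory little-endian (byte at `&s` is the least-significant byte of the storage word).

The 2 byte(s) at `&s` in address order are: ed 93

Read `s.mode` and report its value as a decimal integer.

[0]=0xed [1]=0x93 (little-endian) → word 0x93ed
state:2 @ bit 0 → (0x93ed>>0)&0x3 = 0x1
mode:6 @ bit 2 → (0x93ed>>2)&0x3f = 0x3b  ←
chan:3 @ bit 8 → (0x93ed>>8)&0x7 = 0x3
flags:3 @ bit 11 → (0x93ed>>11)&0x7 = 0x2
kind:2 @ bit 14 → (0x93ed>>14)&0x3 = 0x2

59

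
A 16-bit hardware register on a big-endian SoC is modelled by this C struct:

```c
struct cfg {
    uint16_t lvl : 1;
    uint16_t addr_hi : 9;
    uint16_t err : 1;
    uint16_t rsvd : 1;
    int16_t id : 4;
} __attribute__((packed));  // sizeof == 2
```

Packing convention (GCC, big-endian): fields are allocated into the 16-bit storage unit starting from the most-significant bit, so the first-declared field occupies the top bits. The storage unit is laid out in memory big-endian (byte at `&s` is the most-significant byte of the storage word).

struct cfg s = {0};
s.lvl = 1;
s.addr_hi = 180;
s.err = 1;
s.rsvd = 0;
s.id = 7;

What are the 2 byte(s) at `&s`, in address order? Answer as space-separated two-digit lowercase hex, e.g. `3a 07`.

ad 27

lvl:1 = 1 → 0x1 << 15 → word 0x8000
addr_hi:9 = 180 → 0xb4 << 6 → word 0xad00
err:1 = 1 → 0x1 << 5 → word 0xad20
rsvd:1 = 0 → 0x0 << 4 → word 0xad20
id:4 = 7 → 0x7 << 0 → word 0xad27
word = 0xad27 → big-endian bytes:
  [0]=0xad  [1]=0x27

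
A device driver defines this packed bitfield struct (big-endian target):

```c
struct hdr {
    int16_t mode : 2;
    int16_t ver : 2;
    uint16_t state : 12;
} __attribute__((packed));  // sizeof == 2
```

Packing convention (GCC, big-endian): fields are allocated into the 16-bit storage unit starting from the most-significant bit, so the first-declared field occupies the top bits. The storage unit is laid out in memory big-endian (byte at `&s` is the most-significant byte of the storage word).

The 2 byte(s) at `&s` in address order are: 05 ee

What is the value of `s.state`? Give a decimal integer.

1518

[0]=0x05 [1]=0xee (big-endian) → word 0x05ee
mode [14+:2] = (word>>14) & 0x3 = 0
ver [12+:2] = (word>>12) & 0x3 = 0
state [0+:12] = (word>>0) & 0xfff = 1518  ←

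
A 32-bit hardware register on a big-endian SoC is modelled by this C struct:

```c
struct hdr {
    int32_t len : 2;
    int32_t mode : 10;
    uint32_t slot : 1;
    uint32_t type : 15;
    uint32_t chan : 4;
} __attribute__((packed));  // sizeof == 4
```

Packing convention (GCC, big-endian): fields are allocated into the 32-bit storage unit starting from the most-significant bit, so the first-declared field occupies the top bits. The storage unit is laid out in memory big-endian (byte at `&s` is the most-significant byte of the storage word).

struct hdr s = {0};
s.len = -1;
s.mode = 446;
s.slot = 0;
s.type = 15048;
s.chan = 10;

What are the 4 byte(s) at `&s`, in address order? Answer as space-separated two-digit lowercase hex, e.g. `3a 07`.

db e3 ac 8a

len (2b) val=-1 bits=0x3 at bit 30: 0xc0000000
mode (10b) val=446 bits=0x1be at bit 20: 0xdbe00000
slot (1b) val=0 bits=0x0 at bit 19: 0xdbe00000
type (15b) val=15048 bits=0x3ac8 at bit 4: 0xdbe3ac80
chan (4b) val=10 bits=0xa at bit 0: 0xdbe3ac8a
word = 0xdbe3ac8a → big-endian bytes:
  [0]=0xdb  [1]=0xe3  [2]=0xac  [3]=0x8a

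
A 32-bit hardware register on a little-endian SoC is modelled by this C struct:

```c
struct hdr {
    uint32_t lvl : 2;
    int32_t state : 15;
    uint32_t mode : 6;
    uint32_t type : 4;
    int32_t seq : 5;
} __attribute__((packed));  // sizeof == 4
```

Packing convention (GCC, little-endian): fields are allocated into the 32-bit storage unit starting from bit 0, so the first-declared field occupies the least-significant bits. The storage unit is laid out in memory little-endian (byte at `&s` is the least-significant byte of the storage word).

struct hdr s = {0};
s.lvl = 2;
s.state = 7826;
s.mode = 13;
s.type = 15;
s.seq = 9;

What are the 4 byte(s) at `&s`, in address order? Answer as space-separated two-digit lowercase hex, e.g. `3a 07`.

4a 7a 9a 4f

lvl (2b) val=2 bits=0x2 at bit 0: 0x00000002
state (15b) val=7826 bits=0x1e92 at bit 2: 0x00007a4a
mode (6b) val=13 bits=0xd at bit 17: 0x001a7a4a
type (4b) val=15 bits=0xf at bit 23: 0x079a7a4a
seq (5b) val=9 bits=0x9 at bit 27: 0x4f9a7a4a
word = 0x4f9a7a4a → little-endian bytes:
  [0]=0x4a  [1]=0x7a  [2]=0x9a  [3]=0x4f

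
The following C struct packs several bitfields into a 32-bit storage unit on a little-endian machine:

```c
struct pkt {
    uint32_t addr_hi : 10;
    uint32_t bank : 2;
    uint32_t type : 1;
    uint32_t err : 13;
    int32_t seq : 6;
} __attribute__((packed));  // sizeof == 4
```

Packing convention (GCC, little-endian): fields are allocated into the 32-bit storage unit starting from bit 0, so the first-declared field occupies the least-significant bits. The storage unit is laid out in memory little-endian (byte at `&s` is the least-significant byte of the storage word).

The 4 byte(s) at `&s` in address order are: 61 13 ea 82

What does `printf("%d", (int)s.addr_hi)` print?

865

[0]=0x61 [1]=0x13 [2]=0xea [3]=0x82 (little-endian) → word 0x82ea1361
addr_hi [0+:10] = (word>>0) & 0x3ff = 865  ←
bank [10+:2] = (word>>10) & 0x3 = 0
type [12+:1] = (word>>12) & 0x1 = 1
err [13+:13] = (word>>13) & 0x1fff = 5968
seq [26+:6] = (word>>26) & 0x3f = 32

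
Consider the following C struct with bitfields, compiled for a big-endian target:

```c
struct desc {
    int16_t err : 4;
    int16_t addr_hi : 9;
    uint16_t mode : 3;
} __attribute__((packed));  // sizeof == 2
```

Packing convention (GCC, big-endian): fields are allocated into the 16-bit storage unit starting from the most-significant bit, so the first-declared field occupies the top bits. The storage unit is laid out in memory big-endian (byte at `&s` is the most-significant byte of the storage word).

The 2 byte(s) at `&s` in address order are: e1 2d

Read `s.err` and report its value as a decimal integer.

-2

[0]=0xe1 [1]=0x2d (big-endian) → word 0xe12d
err [12+:4] = (word>>12) & 0xf = 14  ←
addr_hi [3+:9] = (word>>3) & 0x1ff = 37
mode [0+:3] = (word>>0) & 0x7 = 5
err signed 4b, MSB=1: 14 - 16 = -2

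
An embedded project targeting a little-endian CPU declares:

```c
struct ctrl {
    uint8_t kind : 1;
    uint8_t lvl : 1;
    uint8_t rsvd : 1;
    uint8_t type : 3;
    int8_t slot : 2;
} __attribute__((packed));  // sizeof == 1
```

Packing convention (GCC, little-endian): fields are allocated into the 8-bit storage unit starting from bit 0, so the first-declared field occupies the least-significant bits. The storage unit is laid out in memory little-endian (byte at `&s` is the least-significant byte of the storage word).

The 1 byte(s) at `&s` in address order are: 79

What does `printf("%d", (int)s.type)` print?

7

[0]=0x79 (little-endian) → word 0x79
kind:1 @ bit 0 → (0x79>>0)&0x1 = 0x1
lvl:1 @ bit 1 → (0x79>>1)&0x1 = 0x0
rsvd:1 @ bit 2 → (0x79>>2)&0x1 = 0x0
type:3 @ bit 3 → (0x79>>3)&0x7 = 0x7  ←
slot:2 @ bit 6 → (0x79>>6)&0x3 = 0x1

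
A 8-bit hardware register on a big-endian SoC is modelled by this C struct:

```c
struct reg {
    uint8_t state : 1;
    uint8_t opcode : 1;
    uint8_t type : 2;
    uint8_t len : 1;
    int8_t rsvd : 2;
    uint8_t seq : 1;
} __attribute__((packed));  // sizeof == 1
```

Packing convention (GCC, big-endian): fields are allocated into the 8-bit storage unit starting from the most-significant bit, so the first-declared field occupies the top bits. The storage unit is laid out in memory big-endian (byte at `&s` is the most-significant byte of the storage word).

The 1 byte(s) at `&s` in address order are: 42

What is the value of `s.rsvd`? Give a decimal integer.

[0]=0x42 (big-endian) → word 0x42
state:1 @ bit 7 → (0x42>>7)&0x1 = 0x0
opcode:1 @ bit 6 → (0x42>>6)&0x1 = 0x1
type:2 @ bit 4 → (0x42>>4)&0x3 = 0x0
len:1 @ bit 3 → (0x42>>3)&0x1 = 0x0
rsvd:2 @ bit 1 → (0x42>>1)&0x3 = 0x1  ←
seq:1 @ bit 0 → (0x42>>0)&0x1 = 0x0
rsvd signed 2b, MSB=0: value = 1

1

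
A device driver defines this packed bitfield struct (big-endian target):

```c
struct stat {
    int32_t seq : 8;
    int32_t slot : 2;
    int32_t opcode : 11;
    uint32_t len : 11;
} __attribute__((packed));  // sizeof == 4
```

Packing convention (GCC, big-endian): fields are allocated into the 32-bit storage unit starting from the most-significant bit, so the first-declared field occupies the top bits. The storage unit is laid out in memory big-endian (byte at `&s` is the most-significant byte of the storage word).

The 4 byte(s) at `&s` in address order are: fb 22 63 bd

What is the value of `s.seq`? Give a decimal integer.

-5

[0]=0xfb [1]=0x22 [2]=0x63 [3]=0xbd (big-endian) → word 0xfb2263bd
seq [24+:8] = (word>>24) & 0xff = 251  ←
slot [22+:2] = (word>>22) & 0x3 = 0
opcode [11+:11] = (word>>11) & 0x7ff = 1100
len [0+:11] = (word>>0) & 0x7ff = 957
seq signed 8b, MSB=1: 251 - 256 = -5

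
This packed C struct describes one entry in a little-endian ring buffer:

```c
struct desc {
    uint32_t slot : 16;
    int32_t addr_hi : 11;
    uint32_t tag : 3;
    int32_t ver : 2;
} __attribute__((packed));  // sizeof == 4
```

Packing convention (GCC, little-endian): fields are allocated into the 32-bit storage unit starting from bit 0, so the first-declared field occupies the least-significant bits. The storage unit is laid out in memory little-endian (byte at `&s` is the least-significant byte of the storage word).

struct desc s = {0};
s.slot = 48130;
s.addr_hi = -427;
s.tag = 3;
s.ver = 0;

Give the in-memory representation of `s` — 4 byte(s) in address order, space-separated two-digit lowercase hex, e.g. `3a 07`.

02 bc 55 1e

slot:16 = 48130 → 0xbc02 << 0 → word 0x0000bc02
addr_hi:11 = -427 → 0x655 << 16 → word 0x0655bc02
tag:3 = 3 → 0x3 << 27 → word 0x1e55bc02
ver:2 = 0 → 0x0 << 30 → word 0x1e55bc02
word = 0x1e55bc02 → little-endian bytes:
  [0]=0x02  [1]=0xbc  [2]=0x55  [3]=0x1e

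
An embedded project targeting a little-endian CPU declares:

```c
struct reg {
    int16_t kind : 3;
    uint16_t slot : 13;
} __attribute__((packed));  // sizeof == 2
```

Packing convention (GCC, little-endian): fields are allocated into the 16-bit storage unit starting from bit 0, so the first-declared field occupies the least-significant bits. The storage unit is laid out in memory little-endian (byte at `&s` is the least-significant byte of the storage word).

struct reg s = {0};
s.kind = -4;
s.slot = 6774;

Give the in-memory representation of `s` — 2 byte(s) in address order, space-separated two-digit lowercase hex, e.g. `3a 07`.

[0+:3] kind=-4 & 0x7 = 0x4; word=0x0004
[3+:13] slot=6774 & 0x1fff = 0x1a76; word=0xd3b4
word = 0xd3b4 → little-endian bytes:
  [0]=0xb4  [1]=0xd3

b4 d3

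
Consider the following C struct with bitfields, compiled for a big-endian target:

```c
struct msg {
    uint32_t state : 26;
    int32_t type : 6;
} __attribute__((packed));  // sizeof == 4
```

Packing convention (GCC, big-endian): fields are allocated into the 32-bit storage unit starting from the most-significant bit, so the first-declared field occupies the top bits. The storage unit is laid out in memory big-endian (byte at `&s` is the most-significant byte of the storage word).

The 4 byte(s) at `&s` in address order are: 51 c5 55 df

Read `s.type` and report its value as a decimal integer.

[0]=0x51 [1]=0xc5 [2]=0x55 [3]=0xdf (big-endian) → word 0x51c555df
state:26 @ bit 6 → (0x51c555df>>6)&0x3ffffff = 0x1471557
type:6 @ bit 0 → (0x51c555df>>0)&0x3f = 0x1f  ←
type signed 6b, MSB=0: value = 31

31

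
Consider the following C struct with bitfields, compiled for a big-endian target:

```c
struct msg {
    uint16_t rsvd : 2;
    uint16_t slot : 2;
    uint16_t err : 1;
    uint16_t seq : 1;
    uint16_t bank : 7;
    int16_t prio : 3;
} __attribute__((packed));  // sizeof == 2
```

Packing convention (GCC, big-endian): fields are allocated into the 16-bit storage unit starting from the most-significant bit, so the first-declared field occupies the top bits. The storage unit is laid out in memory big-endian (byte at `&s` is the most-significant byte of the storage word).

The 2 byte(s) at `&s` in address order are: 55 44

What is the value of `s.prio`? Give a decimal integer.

-4

[0]=0x55 [1]=0x44 (big-endian) → word 0x5544
rsvd:2 @ bit 14 → (0x5544>>14)&0x3 = 0x1
slot:2 @ bit 12 → (0x5544>>12)&0x3 = 0x1
err:1 @ bit 11 → (0x5544>>11)&0x1 = 0x0
seq:1 @ bit 10 → (0x5544>>10)&0x1 = 0x1
bank:7 @ bit 3 → (0x5544>>3)&0x7f = 0x28
prio:3 @ bit 0 → (0x5544>>0)&0x7 = 0x4  ←
prio signed 3b, MSB=1: 4 - 8 = -4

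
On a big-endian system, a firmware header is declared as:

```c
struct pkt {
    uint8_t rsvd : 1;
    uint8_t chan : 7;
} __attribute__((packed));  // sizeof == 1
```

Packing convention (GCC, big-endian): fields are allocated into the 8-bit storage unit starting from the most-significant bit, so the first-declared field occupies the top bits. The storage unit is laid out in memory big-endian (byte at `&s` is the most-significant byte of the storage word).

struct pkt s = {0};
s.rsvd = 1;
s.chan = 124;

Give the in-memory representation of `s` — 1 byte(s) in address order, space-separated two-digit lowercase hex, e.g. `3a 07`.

rsvd (1b) val=1 bits=0x1 at bit 7: 0x80
chan (7b) val=124 bits=0x7c at bit 0: 0xfc
word = 0xfc → big-endian bytes:
  [0]=0xfc

fc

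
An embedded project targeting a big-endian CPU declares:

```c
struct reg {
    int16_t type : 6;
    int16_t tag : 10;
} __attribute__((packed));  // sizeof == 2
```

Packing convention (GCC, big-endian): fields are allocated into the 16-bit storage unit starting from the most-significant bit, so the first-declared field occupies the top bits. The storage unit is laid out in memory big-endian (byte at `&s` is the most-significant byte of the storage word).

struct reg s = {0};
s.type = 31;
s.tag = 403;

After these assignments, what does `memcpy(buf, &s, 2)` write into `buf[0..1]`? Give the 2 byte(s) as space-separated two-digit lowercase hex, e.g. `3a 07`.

7d 93

type (6b) val=31 bits=0x1f at bit 10: 0x7c00
tag (10b) val=403 bits=0x193 at bit 0: 0x7d93
word = 0x7d93 → big-endian bytes:
  [0]=0x7d  [1]=0x93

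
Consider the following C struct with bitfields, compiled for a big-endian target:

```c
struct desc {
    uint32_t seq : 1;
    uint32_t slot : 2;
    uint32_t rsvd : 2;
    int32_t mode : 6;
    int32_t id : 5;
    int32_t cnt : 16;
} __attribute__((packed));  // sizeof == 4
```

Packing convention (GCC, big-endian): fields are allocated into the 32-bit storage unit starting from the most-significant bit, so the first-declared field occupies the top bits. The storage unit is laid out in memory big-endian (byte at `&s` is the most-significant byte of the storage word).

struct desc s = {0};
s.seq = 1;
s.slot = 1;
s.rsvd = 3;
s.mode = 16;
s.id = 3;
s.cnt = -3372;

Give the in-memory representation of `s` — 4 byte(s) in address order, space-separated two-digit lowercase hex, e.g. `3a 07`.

seq:1 = 1 → 0x1 << 31 → word 0x80000000
slot:2 = 1 → 0x1 << 29 → word 0xa0000000
rsvd:2 = 3 → 0x3 << 27 → word 0xb8000000
mode:6 = 16 → 0x10 << 21 → word 0xba000000
id:5 = 3 → 0x3 << 16 → word 0xba030000
cnt:16 = -3372 → 0xf2d4 << 0 → word 0xba03f2d4
word = 0xba03f2d4 → big-endian bytes:
  [0]=0xba  [1]=0x03  [2]=0xf2  [3]=0xd4

ba 03 f2 d4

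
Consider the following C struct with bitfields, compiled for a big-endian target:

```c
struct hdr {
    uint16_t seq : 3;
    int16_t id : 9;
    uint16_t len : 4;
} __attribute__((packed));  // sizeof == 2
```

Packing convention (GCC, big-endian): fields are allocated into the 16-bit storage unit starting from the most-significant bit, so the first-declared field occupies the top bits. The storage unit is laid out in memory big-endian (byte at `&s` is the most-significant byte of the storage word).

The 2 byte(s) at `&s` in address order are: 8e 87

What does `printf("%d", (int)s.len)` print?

[0]=0x8e [1]=0x87 (big-endian) → word 0x8e87
seq [13+:3] = (word>>13) & 0x7 = 4
id [4+:9] = (word>>4) & 0x1ff = 232
len [0+:4] = (word>>0) & 0xf = 7  ←

7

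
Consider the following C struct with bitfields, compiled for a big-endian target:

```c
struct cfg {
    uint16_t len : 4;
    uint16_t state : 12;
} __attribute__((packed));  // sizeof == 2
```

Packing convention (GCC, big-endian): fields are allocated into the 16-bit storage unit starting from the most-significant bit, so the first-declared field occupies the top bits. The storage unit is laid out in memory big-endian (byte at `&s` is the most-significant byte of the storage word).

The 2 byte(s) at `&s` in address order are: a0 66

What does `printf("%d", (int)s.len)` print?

10

[0]=0xa0 [1]=0x66 (big-endian) → word 0xa066
len:4 @ bit 12 → (0xa066>>12)&0xf = 0xa  ←
state:12 @ bit 0 → (0xa066>>0)&0xfff = 0x66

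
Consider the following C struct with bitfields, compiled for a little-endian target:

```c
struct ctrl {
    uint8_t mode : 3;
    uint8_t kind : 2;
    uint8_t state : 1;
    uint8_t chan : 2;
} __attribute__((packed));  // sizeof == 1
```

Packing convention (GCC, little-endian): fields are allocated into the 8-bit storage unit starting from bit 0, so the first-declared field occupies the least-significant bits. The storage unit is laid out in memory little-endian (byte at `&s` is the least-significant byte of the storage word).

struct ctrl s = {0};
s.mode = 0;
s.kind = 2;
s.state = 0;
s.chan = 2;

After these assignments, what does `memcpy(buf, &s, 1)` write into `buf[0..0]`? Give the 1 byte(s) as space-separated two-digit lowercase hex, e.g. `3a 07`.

[0+:3] mode=0 & 0x7 = 0x0; word=0x00
[3+:2] kind=2 & 0x3 = 0x2; word=0x10
[5+:1] state=0 & 0x1 = 0x0; word=0x10
[6+:2] chan=2 & 0x3 = 0x2; word=0x90
word = 0x90 → little-endian bytes:
  [0]=0x90

90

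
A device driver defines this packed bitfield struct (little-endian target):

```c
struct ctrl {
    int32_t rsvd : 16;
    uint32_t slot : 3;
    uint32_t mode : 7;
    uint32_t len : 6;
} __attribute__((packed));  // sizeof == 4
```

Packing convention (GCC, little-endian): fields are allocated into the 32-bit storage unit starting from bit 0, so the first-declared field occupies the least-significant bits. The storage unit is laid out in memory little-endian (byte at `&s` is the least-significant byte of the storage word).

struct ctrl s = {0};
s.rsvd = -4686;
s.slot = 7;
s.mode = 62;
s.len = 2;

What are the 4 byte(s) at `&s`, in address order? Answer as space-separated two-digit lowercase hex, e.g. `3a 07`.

b2 ed f7 09

rsvd (16b) val=-4686 bits=0xedb2 at bit 0: 0x0000edb2
slot (3b) val=7 bits=0x7 at bit 16: 0x0007edb2
mode (7b) val=62 bits=0x3e at bit 19: 0x01f7edb2
len (6b) val=2 bits=0x2 at bit 26: 0x09f7edb2
word = 0x09f7edb2 → little-endian bytes:
  [0]=0xb2  [1]=0xed  [2]=0xf7  [3]=0x09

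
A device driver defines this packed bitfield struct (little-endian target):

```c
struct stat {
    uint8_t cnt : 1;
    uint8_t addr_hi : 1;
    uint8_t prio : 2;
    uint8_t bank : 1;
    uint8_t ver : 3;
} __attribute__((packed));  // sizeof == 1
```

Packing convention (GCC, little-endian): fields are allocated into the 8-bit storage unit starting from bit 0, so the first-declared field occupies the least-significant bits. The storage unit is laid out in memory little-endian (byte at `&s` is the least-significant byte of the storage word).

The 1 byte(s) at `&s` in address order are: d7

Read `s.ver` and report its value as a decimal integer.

6

[0]=0xd7 (little-endian) → word 0xd7
cnt:1 @ bit 0 → (0xd7>>0)&0x1 = 0x1
addr_hi:1 @ bit 1 → (0xd7>>1)&0x1 = 0x1
prio:2 @ bit 2 → (0xd7>>2)&0x3 = 0x1
bank:1 @ bit 4 → (0xd7>>4)&0x1 = 0x1
ver:3 @ bit 5 → (0xd7>>5)&0x7 = 0x6  ←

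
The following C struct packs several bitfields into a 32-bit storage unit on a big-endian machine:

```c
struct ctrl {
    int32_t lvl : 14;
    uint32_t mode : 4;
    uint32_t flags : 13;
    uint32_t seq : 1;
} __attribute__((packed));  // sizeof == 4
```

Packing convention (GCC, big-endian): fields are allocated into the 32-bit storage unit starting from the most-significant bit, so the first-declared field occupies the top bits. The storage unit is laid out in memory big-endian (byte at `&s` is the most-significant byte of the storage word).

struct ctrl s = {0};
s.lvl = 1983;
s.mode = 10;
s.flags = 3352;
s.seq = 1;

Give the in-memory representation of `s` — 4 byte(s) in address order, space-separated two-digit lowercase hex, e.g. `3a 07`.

1e fe 9a 31

[18+:14] lvl=1983 & 0x3fff = 0x7bf; word=0x1efc0000
[14+:4] mode=10 & 0xf = 0xa; word=0x1efe8000
[1+:13] flags=3352 & 0x1fff = 0xd18; word=0x1efe9a30
[0+:1] seq=1 & 0x1 = 0x1; word=0x1efe9a31
word = 0x1efe9a31 → big-endian bytes:
  [0]=0x1e  [1]=0xfe  [2]=0x9a  [3]=0x31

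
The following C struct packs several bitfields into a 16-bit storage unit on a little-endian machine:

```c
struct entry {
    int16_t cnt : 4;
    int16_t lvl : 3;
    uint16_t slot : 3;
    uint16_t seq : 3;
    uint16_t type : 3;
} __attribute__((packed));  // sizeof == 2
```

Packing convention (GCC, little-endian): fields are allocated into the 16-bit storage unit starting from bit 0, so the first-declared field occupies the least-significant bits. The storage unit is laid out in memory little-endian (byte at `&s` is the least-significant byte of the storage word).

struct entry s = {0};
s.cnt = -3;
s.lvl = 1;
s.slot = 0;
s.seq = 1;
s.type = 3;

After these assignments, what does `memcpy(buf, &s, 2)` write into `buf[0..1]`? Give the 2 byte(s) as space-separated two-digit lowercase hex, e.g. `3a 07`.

1d 64

[0+:4] cnt=-3 & 0xf = 0xd; word=0x000d
[4+:3] lvl=1 & 0x7 = 0x1; word=0x001d
[7+:3] slot=0 & 0x7 = 0x0; word=0x001d
[10+:3] seq=1 & 0x7 = 0x1; word=0x041d
[13+:3] type=3 & 0x7 = 0x3; word=0x641d
word = 0x641d → little-endian bytes:
  [0]=0x1d  [1]=0x64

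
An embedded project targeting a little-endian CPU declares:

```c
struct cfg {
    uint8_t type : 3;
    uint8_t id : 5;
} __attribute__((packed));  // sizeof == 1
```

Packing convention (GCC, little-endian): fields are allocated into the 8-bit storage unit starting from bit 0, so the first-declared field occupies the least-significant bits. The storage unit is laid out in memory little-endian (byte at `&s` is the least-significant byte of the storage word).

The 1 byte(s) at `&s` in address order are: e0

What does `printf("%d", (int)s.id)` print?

[0]=0xe0 (little-endian) → word 0xe0
type [0+:3] = (word>>0) & 0x7 = 0
id [3+:5] = (word>>3) & 0x1f = 28  ←

28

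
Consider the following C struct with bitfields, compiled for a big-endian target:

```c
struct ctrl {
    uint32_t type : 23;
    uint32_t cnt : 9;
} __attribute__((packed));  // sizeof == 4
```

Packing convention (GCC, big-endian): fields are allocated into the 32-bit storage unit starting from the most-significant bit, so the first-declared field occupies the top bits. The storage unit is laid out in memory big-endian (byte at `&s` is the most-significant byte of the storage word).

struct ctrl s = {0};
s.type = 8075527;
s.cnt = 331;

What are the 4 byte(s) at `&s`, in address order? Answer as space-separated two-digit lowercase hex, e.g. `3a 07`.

f6 72 0f 4b

type (23b) val=8075527 bits=0x7b3907 at bit 9: 0xf6720e00
cnt (9b) val=331 bits=0x14b at bit 0: 0xf6720f4b
word = 0xf6720f4b → big-endian bytes:
  [0]=0xf6  [1]=0x72  [2]=0x0f  [3]=0x4b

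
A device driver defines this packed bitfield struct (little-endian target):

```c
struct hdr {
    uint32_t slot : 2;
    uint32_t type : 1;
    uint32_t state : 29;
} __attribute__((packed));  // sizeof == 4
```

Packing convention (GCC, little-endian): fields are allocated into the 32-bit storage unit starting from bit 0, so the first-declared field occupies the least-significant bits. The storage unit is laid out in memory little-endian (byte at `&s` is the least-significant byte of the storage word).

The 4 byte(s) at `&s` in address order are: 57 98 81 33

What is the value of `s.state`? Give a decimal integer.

108016394

[0]=0x57 [1]=0x98 [2]=0x81 [3]=0x33 (little-endian) → word 0x33819857
slot:2 @ bit 0 → (0x33819857>>0)&0x3 = 0x3
type:1 @ bit 2 → (0x33819857>>2)&0x1 = 0x1
state:29 @ bit 3 → (0x33819857>>3)&0x1fffffff = 0x670330a  ←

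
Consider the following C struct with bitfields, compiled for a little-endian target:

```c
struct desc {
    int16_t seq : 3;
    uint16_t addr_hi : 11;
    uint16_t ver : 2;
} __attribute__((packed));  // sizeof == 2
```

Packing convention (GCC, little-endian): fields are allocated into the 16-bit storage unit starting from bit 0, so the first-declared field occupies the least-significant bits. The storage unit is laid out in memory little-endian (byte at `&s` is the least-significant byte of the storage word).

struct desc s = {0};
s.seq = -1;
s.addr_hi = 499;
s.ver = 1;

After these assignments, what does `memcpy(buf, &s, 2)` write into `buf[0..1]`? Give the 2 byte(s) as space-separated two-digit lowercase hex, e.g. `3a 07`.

seq:3 = -1 → 0x7 << 0 → word 0x0007
addr_hi:11 = 499 → 0x1f3 << 3 → word 0x0f9f
ver:2 = 1 → 0x1 << 14 → word 0x4f9f
word = 0x4f9f → little-endian bytes:
  [0]=0x9f  [1]=0x4f

9f 4f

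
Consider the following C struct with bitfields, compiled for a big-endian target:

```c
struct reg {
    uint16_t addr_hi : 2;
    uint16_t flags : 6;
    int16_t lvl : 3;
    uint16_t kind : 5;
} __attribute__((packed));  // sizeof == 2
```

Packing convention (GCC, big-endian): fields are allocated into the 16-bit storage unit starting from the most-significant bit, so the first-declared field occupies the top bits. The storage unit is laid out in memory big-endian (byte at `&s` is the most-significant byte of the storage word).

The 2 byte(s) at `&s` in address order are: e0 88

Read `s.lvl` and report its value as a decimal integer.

-4

[0]=0xe0 [1]=0x88 (big-endian) → word 0xe088
addr_hi [14+:2] = (word>>14) & 0x3 = 3
flags [8+:6] = (word>>8) & 0x3f = 32
lvl [5+:3] = (word>>5) & 0x7 = 4  ←
kind [0+:5] = (word>>0) & 0x1f = 8
lvl signed 3b, MSB=1: 4 - 8 = -4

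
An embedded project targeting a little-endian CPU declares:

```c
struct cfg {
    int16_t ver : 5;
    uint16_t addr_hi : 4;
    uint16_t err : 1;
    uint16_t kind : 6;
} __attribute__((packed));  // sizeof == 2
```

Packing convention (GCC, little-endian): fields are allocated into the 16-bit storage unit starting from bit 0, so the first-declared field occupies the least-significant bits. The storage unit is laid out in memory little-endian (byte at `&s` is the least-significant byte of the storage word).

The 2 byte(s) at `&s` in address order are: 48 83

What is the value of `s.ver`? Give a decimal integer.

8

[0]=0x48 [1]=0x83 (little-endian) → word 0x8348
ver:5 @ bit 0 → (0x8348>>0)&0x1f = 0x8  ←
addr_hi:4 @ bit 5 → (0x8348>>5)&0xf = 0xa
err:1 @ bit 9 → (0x8348>>9)&0x1 = 0x1
kind:6 @ bit 10 → (0x8348>>10)&0x3f = 0x20
ver signed 5b, MSB=0: value = 8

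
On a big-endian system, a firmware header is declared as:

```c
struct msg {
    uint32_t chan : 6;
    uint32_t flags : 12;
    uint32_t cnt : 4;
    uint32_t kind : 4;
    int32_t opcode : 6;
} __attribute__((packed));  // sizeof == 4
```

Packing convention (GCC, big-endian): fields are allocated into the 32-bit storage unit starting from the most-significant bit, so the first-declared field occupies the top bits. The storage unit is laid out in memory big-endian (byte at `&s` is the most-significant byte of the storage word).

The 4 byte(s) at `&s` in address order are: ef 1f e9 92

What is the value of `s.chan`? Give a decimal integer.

[0]=0xef [1]=0x1f [2]=0xe9 [3]=0x92 (big-endian) → word 0xef1fe992
chan [26+:6] = (word>>26) & 0x3f = 59  ←
flags [14+:12] = (word>>14) & 0xfff = 3199
cnt [10+:4] = (word>>10) & 0xf = 10
kind [6+:4] = (word>>6) & 0xf = 6
opcode [0+:6] = (word>>0) & 0x3f = 18

59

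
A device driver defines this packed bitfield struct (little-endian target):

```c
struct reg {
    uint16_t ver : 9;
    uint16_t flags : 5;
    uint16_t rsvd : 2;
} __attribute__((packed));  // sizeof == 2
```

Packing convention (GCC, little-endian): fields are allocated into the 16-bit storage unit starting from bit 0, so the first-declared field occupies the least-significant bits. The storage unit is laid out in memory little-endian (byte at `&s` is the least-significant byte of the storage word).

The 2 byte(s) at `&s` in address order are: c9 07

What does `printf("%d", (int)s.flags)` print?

3

[0]=0xc9 [1]=0x07 (little-endian) → word 0x07c9
ver [0+:9] = (word>>0) & 0x1ff = 457
flags [9+:5] = (word>>9) & 0x1f = 3  ←
rsvd [14+:2] = (word>>14) & 0x3 = 0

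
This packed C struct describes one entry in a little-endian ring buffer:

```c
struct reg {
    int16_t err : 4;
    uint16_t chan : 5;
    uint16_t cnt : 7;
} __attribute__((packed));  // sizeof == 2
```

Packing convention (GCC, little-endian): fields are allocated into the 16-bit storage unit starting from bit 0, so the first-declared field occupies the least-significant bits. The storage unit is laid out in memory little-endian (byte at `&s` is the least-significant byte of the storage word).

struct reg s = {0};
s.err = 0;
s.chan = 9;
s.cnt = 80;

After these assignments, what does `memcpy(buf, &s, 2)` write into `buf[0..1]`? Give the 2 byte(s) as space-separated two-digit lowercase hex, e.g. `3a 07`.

90 a0

[0+:4] err=0 & 0xf = 0x0; word=0x0000
[4+:5] chan=9 & 0x1f = 0x9; word=0x0090
[9+:7] cnt=80 & 0x7f = 0x50; word=0xa090
word = 0xa090 → little-endian bytes:
  [0]=0x90  [1]=0xa0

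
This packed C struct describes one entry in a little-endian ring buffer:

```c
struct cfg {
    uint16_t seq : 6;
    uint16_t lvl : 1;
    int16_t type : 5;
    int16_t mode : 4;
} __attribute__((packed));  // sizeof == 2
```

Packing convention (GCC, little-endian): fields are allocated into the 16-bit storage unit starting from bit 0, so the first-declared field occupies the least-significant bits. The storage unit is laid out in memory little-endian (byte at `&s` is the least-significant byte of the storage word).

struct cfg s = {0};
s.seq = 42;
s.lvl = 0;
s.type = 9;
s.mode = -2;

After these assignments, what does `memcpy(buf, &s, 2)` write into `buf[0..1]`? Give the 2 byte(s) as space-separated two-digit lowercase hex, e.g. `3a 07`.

seq:6 = 42 → 0x2a << 0 → word 0x002a
lvl:1 = 0 → 0x0 << 6 → word 0x002a
type:5 = 9 → 0x9 << 7 → word 0x04aa
mode:4 = -2 → 0xe << 12 → word 0xe4aa
word = 0xe4aa → little-endian bytes:
  [0]=0xaa  [1]=0xe4

aa e4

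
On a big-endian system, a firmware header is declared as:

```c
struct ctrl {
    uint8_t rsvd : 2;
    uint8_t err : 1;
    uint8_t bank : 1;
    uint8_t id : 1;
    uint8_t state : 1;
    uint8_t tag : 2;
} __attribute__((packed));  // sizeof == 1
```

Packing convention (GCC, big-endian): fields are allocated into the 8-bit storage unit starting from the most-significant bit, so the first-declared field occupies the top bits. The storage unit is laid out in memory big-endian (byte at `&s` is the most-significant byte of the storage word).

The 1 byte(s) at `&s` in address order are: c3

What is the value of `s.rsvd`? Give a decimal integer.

[0]=0xc3 (big-endian) → word 0xc3
rsvd [6+:2] = (word>>6) & 0x3 = 3  ←
err [5+:1] = (word>>5) & 0x1 = 0
bank [4+:1] = (word>>4) & 0x1 = 0
id [3+:1] = (word>>3) & 0x1 = 0
state [2+:1] = (word>>2) & 0x1 = 0
tag [0+:2] = (word>>0) & 0x3 = 3

3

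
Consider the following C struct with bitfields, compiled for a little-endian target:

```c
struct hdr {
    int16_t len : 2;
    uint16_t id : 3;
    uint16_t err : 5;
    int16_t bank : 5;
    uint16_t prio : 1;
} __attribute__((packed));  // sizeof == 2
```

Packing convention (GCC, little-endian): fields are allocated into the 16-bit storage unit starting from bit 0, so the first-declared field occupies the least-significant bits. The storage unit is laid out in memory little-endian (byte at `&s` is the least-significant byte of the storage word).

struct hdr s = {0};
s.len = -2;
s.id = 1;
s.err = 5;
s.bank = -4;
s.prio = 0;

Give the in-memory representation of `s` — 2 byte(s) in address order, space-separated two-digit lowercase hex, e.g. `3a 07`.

a6 70

[0+:2] len=-2 & 0x3 = 0x2; word=0x0002
[2+:3] id=1 & 0x7 = 0x1; word=0x0006
[5+:5] err=5 & 0x1f = 0x5; word=0x00a6
[10+:5] bank=-4 & 0x1f = 0x1c; word=0x70a6
[15+:1] prio=0 & 0x1 = 0x0; word=0x70a6
word = 0x70a6 → little-endian bytes:
  [0]=0xa6  [1]=0x70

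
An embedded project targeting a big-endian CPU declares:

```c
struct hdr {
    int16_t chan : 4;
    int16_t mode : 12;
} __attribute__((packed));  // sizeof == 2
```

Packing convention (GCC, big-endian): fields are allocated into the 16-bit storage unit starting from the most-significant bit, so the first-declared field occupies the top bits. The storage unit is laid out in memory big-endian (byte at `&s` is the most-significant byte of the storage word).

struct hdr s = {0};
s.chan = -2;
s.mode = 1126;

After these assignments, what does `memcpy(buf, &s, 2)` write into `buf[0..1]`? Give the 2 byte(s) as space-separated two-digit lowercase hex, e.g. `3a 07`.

chan (4b) val=-2 bits=0xe at bit 12: 0xe000
mode (12b) val=1126 bits=0x466 at bit 0: 0xe466
word = 0xe466 → big-endian bytes:
  [0]=0xe4  [1]=0x66

e4 66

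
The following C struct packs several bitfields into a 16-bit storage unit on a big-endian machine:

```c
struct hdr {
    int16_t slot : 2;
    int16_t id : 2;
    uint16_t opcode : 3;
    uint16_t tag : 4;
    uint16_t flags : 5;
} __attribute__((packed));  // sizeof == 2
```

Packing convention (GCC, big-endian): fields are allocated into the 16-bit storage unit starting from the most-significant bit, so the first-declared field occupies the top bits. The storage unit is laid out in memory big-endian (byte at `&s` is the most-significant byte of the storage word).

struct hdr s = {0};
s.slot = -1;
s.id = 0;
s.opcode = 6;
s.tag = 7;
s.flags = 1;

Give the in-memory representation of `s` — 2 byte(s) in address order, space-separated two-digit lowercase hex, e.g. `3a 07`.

cc e1

[14+:2] slot=-1 & 0x3 = 0x3; word=0xc000
[12+:2] id=0 & 0x3 = 0x0; word=0xc000
[9+:3] opcode=6 & 0x7 = 0x6; word=0xcc00
[5+:4] tag=7 & 0xf = 0x7; word=0xcce0
[0+:5] flags=1 & 0x1f = 0x1; word=0xcce1
word = 0xcce1 → big-endian bytes:
  [0]=0xcc  [1]=0xe1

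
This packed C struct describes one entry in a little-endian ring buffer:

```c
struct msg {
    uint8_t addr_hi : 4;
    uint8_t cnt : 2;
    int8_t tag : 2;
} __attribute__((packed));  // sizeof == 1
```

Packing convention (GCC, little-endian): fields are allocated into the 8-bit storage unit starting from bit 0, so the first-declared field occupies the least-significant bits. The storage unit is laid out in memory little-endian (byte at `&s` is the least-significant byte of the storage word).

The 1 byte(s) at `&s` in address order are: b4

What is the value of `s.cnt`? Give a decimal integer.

[0]=0xb4 (little-endian) → word 0xb4
addr_hi:4 @ bit 0 → (0xb4>>0)&0xf = 0x4
cnt:2 @ bit 4 → (0xb4>>4)&0x3 = 0x3  ←
tag:2 @ bit 6 → (0xb4>>6)&0x3 = 0x2

3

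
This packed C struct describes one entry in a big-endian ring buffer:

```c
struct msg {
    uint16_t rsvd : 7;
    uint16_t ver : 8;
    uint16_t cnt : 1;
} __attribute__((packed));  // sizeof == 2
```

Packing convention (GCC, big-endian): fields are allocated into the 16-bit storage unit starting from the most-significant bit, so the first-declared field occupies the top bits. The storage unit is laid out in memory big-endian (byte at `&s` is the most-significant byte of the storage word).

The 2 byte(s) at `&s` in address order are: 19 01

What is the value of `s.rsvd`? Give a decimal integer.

[0]=0x19 [1]=0x01 (big-endian) → word 0x1901
rsvd [9+:7] = (word>>9) & 0x7f = 12  ←
ver [1+:8] = (word>>1) & 0xff = 128
cnt [0+:1] = (word>>0) & 0x1 = 1

12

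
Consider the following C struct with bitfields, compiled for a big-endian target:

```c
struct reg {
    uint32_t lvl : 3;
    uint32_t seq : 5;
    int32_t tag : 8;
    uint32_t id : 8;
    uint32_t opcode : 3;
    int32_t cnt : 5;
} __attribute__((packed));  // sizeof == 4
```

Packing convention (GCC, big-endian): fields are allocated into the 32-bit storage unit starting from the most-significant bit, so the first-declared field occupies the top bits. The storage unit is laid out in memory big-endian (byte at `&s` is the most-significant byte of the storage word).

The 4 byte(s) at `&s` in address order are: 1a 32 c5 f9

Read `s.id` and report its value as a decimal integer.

197

[0]=0x1a [1]=0x32 [2]=0xc5 [3]=0xf9 (big-endian) → word 0x1a32c5f9
lvl:3 @ bit 29 → (0x1a32c5f9>>29)&0x7 = 0x0
seq:5 @ bit 24 → (0x1a32c5f9>>24)&0x1f = 0x1a
tag:8 @ bit 16 → (0x1a32c5f9>>16)&0xff = 0x32
id:8 @ bit 8 → (0x1a32c5f9>>8)&0xff = 0xc5  ←
opcode:3 @ bit 5 → (0x1a32c5f9>>5)&0x7 = 0x7
cnt:5 @ bit 0 → (0x1a32c5f9>>0)&0x1f = 0x19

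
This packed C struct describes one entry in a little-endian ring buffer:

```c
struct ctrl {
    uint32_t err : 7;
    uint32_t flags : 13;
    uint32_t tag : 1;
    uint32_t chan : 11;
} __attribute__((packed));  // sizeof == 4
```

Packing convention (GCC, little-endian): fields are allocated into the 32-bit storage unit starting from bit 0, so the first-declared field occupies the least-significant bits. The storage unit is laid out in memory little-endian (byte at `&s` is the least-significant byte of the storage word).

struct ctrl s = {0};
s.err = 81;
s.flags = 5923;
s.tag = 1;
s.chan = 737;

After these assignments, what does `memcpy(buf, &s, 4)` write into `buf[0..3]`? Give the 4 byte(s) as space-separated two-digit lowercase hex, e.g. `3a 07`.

d1 91 3b 5c

[0+:7] err=81 & 0x7f = 0x51; word=0x00000051
[7+:13] flags=5923 & 0x1fff = 0x1723; word=0x000b91d1
[20+:1] tag=1 & 0x1 = 0x1; word=0x001b91d1
[21+:11] chan=737 & 0x7ff = 0x2e1; word=0x5c3b91d1
word = 0x5c3b91d1 → little-endian bytes:
  [0]=0xd1  [1]=0x91  [2]=0x3b  [3]=0x5c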